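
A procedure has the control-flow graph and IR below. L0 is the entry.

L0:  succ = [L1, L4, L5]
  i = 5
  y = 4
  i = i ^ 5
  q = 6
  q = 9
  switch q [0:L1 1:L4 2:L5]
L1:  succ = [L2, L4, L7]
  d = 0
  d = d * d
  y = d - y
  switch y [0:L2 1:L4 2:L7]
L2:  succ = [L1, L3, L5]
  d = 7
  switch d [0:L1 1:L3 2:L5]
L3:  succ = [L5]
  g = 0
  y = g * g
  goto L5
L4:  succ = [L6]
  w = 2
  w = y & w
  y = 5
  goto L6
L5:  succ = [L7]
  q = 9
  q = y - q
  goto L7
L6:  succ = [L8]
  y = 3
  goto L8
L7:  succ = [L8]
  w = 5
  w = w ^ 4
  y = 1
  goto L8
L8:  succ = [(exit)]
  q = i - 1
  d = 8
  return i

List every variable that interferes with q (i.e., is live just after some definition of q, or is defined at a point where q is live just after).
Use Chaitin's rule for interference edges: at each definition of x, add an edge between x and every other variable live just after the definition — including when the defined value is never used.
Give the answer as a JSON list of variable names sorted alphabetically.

Answer: ["i", "y"]

Derivation:
def/use:
  L0: {i,q,y} / ∅
  L1: {d,y} / {y}
  L2: {d} / ∅
  L3: {g,y} / ∅
  L4: {w,y} / {y}
  L5: {q} / {y}
  L6: {y} / ∅
  L7: {w,y} / ∅
  L8: {d,q} / {i}

Backward fixpoint:
  L0: in=∅ out={i,y}
  L1: in={i,y} out={i,y}
  L2: in={i,y} out={i,y}
  L3: in={i} out={i,y}
  L4: in={i,y} out={i}
  L5: in={i,y} out={i}
  L6: in={i} out={i}
  L7: in={i} out={i}
  L8: in={i} out=∅

Conflict graph:
  d — {i,y}
  g — {i}
  i — {d,g,q,w,y}
  q — {i,y}
  w — {i,y}
  y — {d,i,q,w}

N(q) = ["i", "y"]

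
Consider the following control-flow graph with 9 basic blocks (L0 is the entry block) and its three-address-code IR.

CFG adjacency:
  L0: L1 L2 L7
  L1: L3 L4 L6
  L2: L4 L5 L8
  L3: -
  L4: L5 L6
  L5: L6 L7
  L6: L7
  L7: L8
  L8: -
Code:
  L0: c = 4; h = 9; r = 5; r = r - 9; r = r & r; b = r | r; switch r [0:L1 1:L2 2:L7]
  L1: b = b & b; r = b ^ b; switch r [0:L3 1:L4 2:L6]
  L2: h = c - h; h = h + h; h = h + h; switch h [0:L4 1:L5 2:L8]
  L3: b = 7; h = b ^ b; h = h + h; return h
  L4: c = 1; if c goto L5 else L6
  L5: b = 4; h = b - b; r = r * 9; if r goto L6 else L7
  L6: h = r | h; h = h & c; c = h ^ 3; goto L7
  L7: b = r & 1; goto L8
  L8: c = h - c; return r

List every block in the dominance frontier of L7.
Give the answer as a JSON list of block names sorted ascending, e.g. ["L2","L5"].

Answer: ["L8"]

Working:
idom tree: L1←L0 L2←L0 L3←L1 L4←L0 L5←L0 L6←L0 L7←L0 L8←L0
Dom∩ at merges:
  L4: preds {L1,L2}: {L0,L1} ∩ {L0,L2} = {L0}; idom=L0
  L5: preds {L2,L4}: {L0,L2} ∩ {L0,L4} = {L0}; idom=L0
  L6: preds {L1,L4,L5}: {L0,L1} ∩ {L0,L4} ∩ {L0,L5} = {L0}; idom=L0
  L7: preds {L0,L5,L6}: {L0} ∩ {L0,L5} ∩ {L0,L6} = {L0}; idom=L0
  L8: preds {L2,L7}: {L0,L2} ∩ {L0,L7} = {L0}; idom=L0

DF derivation:
  L4←L1: walk L1 to L0
  L4←L2: walk L2 to L0
  L5←L2: walk L2 to L0
  L5←L4: walk L4 to L0
  L6←L1: walk L1 to L0
  L6←L4: walk L4 to L0
  L6←L5: walk L5 to L0
  L7←L0: walk · to L0
  L7←L5: walk L5 to L0
  L7←L6: walk L6 to L0
  L8←L2: walk L2 to L0
  L8←L7: walk L7 to L0
  L0 → ∅
  L1 → {L4,L6}
  L2 → {L4,L5,L8}
  L3 → ∅
  L4 → {L5,L6}
  L5 → {L6,L7}
  L6 → {L7}
  L7 → {L8}
  L8 → ∅

DF(L7) = ["L8"]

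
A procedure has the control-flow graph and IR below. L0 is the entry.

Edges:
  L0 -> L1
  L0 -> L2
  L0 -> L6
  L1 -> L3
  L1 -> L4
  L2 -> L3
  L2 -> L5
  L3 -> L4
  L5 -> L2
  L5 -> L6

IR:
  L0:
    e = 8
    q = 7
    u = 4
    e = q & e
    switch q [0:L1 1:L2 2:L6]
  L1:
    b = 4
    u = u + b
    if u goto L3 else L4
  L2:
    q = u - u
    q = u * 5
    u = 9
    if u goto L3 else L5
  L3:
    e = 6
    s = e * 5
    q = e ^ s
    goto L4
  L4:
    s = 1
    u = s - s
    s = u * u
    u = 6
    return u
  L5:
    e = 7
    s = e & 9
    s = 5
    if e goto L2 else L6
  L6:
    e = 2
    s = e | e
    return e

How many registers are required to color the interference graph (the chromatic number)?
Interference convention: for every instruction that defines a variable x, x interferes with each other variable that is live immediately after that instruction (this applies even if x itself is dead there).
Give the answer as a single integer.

Block summaries:
  L0 def {e,q,u} use ∅
  L1 def {b,u} use {u}
  L2 def {q,u} use {u}
  L3 def {e,q,s} use ∅
  L4 def {s,u} use ∅
  L5 def {e,s} use ∅
  L6 def {e,s} use ∅

Backward fixpoint:
  live L0: ∅→{u}
  live L1: {u}→∅
  live L2: {u}→{u}
  live L3: ∅→∅
  live L4: ∅→∅
  live L5: {u}→{u}
  live L6: ∅→∅

Interference:
  b: {u}
  e: {q,s,u}
  q: {e,u}
  s: {e,u}
  u: {b,e,q,s}

Registers:
  clique {e,q,u} ⇒ need ≥ 3
  3-colouring: c0={u}  c1={b,e}  c2={q,s}
  χ = 3

Answer: 3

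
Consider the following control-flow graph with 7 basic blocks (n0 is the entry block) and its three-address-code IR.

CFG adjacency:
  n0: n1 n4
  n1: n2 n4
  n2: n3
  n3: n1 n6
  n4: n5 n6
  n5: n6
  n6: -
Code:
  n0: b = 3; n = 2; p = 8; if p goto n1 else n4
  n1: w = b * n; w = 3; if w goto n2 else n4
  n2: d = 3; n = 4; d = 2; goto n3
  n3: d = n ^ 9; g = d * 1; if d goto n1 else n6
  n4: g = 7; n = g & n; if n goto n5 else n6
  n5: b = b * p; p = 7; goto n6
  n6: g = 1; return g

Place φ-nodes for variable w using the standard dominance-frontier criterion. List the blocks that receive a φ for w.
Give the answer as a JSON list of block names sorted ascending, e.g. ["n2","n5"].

idom tree: n1←n0 n2←n1 n3←n2 n4←n0 n5←n4 n6←n0
Dom at joins:
  n1: preds {n0,n3}: {n0} ∩ {n0,n1,n2,n3} = {n0}; idom=n0
  n4: preds {n0,n1}: {n0} ∩ {n0,n1} = {n0}; idom=n0
  n6: preds {n3,n4,n5}: {n0,n1,n2,n3} ∩ {n0,n4} ∩ {n0,n4,n5} = {n0}; idom=n0

DF walk-up:
  n1←n0: walk · to n0
  n1←n3: walk n3→n2→n1 to n0
  n4←n0: walk · to n0
  n4←n1: walk n1 to n0
  n6←n3: walk n3→n2→n1 to n0
  n6←n4: walk n4 to n0
  n6←n5: walk n5→n4 to n0
  n0 → ∅
  n1 → {n1,n4,n6}
  n2 → {n1,n6}
  n3 → {n1,n6}
  n4 → {n6}
  n5 → {n6}
  n6 → ∅

φ for w: defs {n1}
  DF⁺ = {n1,n4,n6}

Answer: ["n1", "n4", "n6"]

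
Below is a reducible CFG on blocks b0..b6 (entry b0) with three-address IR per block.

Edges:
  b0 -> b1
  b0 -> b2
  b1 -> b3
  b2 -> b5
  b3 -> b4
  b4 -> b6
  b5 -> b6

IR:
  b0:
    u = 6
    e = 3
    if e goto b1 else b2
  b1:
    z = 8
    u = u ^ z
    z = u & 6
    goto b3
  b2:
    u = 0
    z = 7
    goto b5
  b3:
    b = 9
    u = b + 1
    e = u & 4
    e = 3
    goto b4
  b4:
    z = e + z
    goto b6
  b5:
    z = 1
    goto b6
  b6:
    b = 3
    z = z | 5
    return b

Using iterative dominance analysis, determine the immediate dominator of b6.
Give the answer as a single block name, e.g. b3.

Answer: b0

Analysis:
idom tree: b1←b0 b2←b0 b3←b1 b4←b3 b5←b2 b6←b0
Dom at joins:
  b6: preds {b4,b5}: {b0,b1,b3,b4} ∩ {b0,b2,b5} = {b0}; idom=b0

idom(b6) = b0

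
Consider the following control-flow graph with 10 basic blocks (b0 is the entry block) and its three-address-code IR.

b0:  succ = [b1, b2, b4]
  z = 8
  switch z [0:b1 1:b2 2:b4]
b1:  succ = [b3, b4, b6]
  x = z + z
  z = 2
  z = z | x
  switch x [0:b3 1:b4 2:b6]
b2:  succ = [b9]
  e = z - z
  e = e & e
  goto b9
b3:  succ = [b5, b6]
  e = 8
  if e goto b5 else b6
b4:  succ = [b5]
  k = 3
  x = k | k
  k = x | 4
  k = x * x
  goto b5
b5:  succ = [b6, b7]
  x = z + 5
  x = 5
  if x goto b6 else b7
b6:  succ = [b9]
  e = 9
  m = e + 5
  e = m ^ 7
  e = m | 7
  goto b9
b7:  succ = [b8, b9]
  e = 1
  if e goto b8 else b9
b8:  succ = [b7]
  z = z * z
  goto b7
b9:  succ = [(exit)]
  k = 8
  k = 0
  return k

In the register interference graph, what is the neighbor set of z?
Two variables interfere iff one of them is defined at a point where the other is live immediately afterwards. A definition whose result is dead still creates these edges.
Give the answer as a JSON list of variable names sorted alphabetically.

Per-block:
  b0: {z} / ∅
  b1: {x,z} / {z}
  b2: {e} / {z}
  b3: {e} / ∅
  b4: {k,x} / ∅
  b5: {x} / {z}
  b6: {e,m} / ∅
  b7: {e} / ∅
  b8: {z} / {z}
  b9: {k} / ∅

Backward fixpoint:
  b0: in=∅ out={z}
  b1: in={z} out={z}
  b2: in={z} out=∅
  b3: in={z} out={z}
  b4: in={z} out={z}
  b5: in={z} out={z}
  b6: in=∅ out=∅
  b7: in={z} out={z}
  b8: in={z} out={z}
  b9: in=∅ out=∅

Interfere edges:
  e — {m,z}
  k — {x,z}
  m — {e}
  x — {k,z}
  z — {e,k,x}

N(z) = ["e", "k", "x"]

Answer: ["e", "k", "x"]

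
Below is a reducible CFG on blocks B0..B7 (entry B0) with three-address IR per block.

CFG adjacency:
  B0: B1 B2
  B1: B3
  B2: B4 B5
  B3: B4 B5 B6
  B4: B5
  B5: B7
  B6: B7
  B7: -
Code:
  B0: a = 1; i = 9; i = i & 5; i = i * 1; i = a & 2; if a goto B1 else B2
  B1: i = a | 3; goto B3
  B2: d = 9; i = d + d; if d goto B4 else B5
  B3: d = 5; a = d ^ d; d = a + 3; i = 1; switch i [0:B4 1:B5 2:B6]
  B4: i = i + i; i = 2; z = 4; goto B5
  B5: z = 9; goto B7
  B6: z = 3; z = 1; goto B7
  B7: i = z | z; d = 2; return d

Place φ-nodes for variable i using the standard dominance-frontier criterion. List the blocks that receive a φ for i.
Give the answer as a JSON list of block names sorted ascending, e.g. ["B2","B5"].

idom tree: B1←B0 B2←B0 B3←B1 B4←B0 B5←B0 B6←B3 B7←B0
Dom at joins:
  B4: preds {B2,B3}: {B0,B2} ∩ {B0,B1,B3} = {B0}; idom=B0
  B5: preds {B2,B3,B4}: {B0,B2} ∩ {B0,B1,B3} ∩ {B0,B4} = {B0}; idom=B0
  B7: preds {B5,B6}: {B0,B5} ∩ {B0,B1,B3,B6} = {B0}; idom=B0

DF walk-up:
  join B4 pred B2: B2 stop@B0
  join B4 pred B3: B3→B1 stop@B0
  join B5 pred B2: B2 stop@B0
  join B5 pred B3: B3→B1 stop@B0
  join B5 pred B4: B4 stop@B0
  join B7 pred B5: B5 stop@B0
  join B7 pred B6: B6→B3→B1 stop@B0
  B0 → ∅
  B1 → {B4,B5,B7}
  B2 → {B4,B5}
  B3 → {B4,B5,B7}
  B4 → {B5}
  B5 → {B7}
  B6 → {B7}
  B7 → ∅

φ for i: defs {B0,B1,B2,B3,B4,B7}
  DF⁺ = {B4,B5,B7}

Answer: ["B4", "B5", "B7"]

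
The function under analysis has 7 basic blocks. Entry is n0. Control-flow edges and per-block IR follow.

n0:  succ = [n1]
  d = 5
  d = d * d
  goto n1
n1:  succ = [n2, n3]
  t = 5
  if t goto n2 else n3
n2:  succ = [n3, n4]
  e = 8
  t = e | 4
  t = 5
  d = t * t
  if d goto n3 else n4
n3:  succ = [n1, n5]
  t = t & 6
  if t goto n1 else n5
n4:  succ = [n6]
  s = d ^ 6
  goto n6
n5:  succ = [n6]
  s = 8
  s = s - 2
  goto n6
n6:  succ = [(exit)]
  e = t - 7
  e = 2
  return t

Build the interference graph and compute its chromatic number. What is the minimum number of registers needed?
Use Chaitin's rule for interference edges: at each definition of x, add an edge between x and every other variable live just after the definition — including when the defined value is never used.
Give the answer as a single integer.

Answer: 2

Working:
Block summaries:
  n0 def {d} use ∅
  n1 def {t} use ∅
  n2 def {d,e,t} use ∅
  n3 def {t} use {t}
  n4 def {s} use {d}
  n5 def {s} use ∅
  n6 def {e} use {t}

Live sets:
  n0 li=∅ lo=∅
  n1 li=∅ lo={t}
  n2 li=∅ lo={d,t}
  n3 li={t} lo={t}
  n4 li={d,t} lo={t}
  n5 li={t} lo={t}
  n6 li={t} lo=∅

Interference:
  d: {t}
  e: {t}
  s: {t}
  t: {d,e,s}

Colouring:
  clique {d,t} ⇒ need ≥ 2
  2-colouring: r0={t}  r1={d,e,s}
  χ = 2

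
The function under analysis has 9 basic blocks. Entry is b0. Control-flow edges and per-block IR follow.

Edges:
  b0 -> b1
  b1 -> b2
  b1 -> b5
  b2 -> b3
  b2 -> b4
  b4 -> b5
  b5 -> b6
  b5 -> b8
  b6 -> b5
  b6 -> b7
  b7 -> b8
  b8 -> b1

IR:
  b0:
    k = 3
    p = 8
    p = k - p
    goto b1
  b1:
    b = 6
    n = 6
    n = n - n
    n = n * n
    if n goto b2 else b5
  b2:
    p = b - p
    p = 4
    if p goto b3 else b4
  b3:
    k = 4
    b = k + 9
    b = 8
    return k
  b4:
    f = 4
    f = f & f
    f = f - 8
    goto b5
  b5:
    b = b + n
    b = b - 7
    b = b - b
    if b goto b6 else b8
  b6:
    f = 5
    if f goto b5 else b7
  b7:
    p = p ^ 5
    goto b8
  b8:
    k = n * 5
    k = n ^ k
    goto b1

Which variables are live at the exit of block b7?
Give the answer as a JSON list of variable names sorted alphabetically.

Answer: ["n", "p"]

Derivation:
Per-block:
  b0: {k,p} / ∅
  b1: {b,n} / ∅
  b2: {p} / {b,p}
  b3: {b,k} / ∅
  b4: {f} / ∅
  b5: {b} / {b,n}
  b6: {f} / ∅
  b7: {p} / {p}
  b8: {k} / {n}

Live sets:
  b0: in=∅ out={p}
  b1: in={p} out={b,n,p}
  b2: in={b,n,p} out={b,n,p}
  b3: in=∅ out=∅
  b4: in={b,n,p} out={b,n,p}
  b5: in={b,n,p} out={b,n,p}
  b6: in={b,n,p} out={b,n,p}
  b7: in={n,p} out={n,p}
  b8: in={n,p} out={p}

live-out(b7) = ["n", "p"]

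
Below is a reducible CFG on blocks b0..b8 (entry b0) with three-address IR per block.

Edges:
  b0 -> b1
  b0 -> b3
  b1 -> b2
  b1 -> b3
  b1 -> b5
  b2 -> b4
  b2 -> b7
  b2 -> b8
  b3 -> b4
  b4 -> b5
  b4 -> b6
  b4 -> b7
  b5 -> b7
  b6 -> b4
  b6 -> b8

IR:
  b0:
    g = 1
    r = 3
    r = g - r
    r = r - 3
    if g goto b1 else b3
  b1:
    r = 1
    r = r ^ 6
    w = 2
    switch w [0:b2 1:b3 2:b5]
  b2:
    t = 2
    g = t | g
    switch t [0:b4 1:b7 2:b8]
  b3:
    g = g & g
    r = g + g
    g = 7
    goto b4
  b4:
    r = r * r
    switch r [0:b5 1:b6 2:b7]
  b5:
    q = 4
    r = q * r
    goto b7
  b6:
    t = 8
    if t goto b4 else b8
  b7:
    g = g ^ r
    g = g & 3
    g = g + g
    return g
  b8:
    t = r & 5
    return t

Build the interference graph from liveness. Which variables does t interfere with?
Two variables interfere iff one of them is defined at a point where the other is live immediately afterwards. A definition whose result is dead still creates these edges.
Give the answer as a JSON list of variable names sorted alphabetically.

Answer: ["g", "r"]

Derivation:
Block summaries:
  b0: def={g,r} ue=∅
  b1: def={r,w} ue=∅
  b2: def={g,t} ue={g}
  b3: def={g,r} ue={g}
  b4: def={r} ue={r}
  b5: def={q,r} ue={r}
  b6: def={t} ue=∅
  b7: def={g} ue={g,r}
  b8: def={t} ue={r}

Live sets:
  b0: in=∅ out={g}
  b1: in={g} out={g,r}
  b2: in={g,r} out={g,r}
  b3: in={g} out={g,r}
  b4: in={g,r} out={g,r}
  b5: in={g,r} out={g,r}
  b6: in={g,r} out={g,r}
  b7: in={g,r} out=∅
  b8: in={r} out=∅

Conflict graph:
  g: {q,r,t,w}
  q: {g,r}
  r: {g,q,t,w}
  t: {g,r}
  w: {g,r}

N(t) = ["g", "r"]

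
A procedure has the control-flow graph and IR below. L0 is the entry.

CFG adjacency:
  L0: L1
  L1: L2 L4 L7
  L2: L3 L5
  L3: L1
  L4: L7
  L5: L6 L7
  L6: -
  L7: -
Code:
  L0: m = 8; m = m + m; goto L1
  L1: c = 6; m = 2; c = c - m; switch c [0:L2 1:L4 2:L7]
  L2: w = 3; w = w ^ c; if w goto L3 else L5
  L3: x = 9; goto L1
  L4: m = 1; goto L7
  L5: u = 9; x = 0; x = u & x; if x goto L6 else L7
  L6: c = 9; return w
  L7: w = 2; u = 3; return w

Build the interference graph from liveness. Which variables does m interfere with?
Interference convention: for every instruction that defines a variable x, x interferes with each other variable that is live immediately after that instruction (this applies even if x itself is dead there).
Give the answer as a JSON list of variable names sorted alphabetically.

Answer: ["c"]

Derivation:
def/use:
  L0: def={m} ue=∅
  L1: def={c,m} ue=∅
  L2: def={w} ue={c}
  L3: def={x} ue=∅
  L4: def={m} ue=∅
  L5: def={u,x} ue=∅
  L6: def={c} ue={w}
  L7: def={u,w} ue=∅

Live sets:
  L0: in=∅ out=∅
  L1: in=∅ out={c}
  L2: in={c} out={w}
  L3: in=∅ out=∅
  L4: in=∅ out=∅
  L5: in={w} out={w}
  L6: in={w} out=∅
  L7: in=∅ out=∅

Conflict graph:
  c↔{m,w}
  m↔{c}
  u↔{w,x}
  w↔{c,u,x}
  x↔{u,w}

N(m) = ["c"]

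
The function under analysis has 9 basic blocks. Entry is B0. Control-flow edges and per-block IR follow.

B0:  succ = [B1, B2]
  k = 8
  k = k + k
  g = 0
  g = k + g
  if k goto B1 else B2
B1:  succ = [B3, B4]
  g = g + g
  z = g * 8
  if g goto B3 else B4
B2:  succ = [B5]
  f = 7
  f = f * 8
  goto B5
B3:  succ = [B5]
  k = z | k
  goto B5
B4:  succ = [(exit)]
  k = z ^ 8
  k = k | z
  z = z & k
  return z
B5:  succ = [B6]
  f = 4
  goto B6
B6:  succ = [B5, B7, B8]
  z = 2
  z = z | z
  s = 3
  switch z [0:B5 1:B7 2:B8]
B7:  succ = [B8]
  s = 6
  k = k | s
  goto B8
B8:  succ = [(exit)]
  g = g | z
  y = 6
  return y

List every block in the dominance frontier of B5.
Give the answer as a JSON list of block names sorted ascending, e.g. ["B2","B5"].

idom tree: B1←B0 B2←B0 B3←B1 B4←B1 B5←B0 B6←B5 B7←B6 B8←B6
Dom at joins:
  B5: preds {B2,B3,B6}: {B0,B2} ∩ {B0,B1,B3} ∩ {B0,B5,B6} = {B0}; idom=B0
  B8: preds {B6,B7}: {B0,B5,B6} ∩ {B0,B5,B6,B7} = {B0,B5,B6}; idom=B6

Frontier:
  B5←B2: walk B2 to B0
  B5←B3: walk B3→B1 to B0
  B5←B6: walk B6→B5 to B0
  B8←B6: walk · to B6
  B8←B7: walk B7 to B6
  B0 → ∅
  B1 → {B5}
  B2 → {B5}
  B3 → {B5}
  B4 → ∅
  B5 → {B5}
  B6 → {B5}
  B7 → {B8}
  B8 → ∅

DF(B5) = ["B5"]

Answer: ["B5"]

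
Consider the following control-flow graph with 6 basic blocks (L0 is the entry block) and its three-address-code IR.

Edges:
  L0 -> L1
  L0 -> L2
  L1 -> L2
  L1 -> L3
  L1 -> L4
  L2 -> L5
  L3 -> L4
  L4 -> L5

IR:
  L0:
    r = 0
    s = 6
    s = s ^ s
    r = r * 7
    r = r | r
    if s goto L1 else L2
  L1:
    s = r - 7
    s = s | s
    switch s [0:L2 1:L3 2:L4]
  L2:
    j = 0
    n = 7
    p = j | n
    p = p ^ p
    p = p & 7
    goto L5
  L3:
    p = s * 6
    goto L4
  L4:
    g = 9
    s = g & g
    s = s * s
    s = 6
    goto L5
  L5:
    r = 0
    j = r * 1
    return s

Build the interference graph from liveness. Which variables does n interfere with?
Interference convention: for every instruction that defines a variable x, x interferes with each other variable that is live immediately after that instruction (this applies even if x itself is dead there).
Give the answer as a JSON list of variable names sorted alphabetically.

Answer: ["j", "s"]

Analysis:
Per-block:
  L0 def {r,s} use ∅
  L1 def {s} use {r}
  L2 def {j,n,p} use ∅
  L3 def {p} use {s}
  L4 def {g,s} use ∅
  L5 def {j,r} use {s}

Live sets:
  live L0: ∅→{r,s}
  live L1: {r}→{s}
  live L2: {s}→{s}
  live L3: {s}→∅
  live L4: ∅→{s}
  live L5: {s}→∅

Interference:
  g: ∅
  j: {n,s}
  n: {j,s}
  p: {s}
  r: {s}
  s: {j,n,p,r}

N(n) = ["j", "s"]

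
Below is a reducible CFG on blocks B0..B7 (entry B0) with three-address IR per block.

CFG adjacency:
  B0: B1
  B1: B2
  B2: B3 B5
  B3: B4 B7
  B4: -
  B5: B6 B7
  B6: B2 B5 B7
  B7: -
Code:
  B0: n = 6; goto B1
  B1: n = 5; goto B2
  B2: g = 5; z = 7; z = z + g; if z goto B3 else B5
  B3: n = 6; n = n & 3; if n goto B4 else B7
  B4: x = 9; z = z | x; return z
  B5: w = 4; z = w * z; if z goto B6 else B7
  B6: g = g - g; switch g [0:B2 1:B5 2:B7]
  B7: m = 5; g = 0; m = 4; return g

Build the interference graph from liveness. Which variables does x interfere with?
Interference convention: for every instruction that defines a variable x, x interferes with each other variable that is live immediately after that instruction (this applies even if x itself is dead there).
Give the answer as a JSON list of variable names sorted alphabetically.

Answer: ["z"]

Analysis:
Per-block:
  B0: {n} / ∅
  B1: {n} / ∅
  B2: {g,z} / ∅
  B3: {n} / ∅
  B4: {x,z} / {z}
  B5: {w,z} / {z}
  B6: {g} / {g}
  B7: {g,m} / ∅

Live sets:
  live B0: ∅→∅
  live B1: ∅→∅
  live B2: ∅→{g,z}
  live B3: {z}→{z}
  live B4: {z}→∅
  live B5: {g,z}→{g,z}
  live B6: {g,z}→{g,z}
  live B7: ∅→∅

Conflict graph:
  g: {m,w,z}
  m: {g}
  n: {z}
  w: {g,z}
  x: {z}
  z: {g,n,w,x}

N(x) = ["z"]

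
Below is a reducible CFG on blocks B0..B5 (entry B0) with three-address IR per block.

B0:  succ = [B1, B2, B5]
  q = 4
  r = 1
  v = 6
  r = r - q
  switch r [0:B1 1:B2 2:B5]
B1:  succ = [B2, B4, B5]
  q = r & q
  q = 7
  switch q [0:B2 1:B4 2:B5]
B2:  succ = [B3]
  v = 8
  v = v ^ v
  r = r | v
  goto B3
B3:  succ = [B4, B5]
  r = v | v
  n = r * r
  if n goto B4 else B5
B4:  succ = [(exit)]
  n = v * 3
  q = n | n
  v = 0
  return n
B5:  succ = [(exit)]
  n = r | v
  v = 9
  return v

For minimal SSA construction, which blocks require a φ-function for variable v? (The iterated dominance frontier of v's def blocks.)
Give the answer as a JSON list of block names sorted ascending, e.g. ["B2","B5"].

idom tree: B1←B0 B2←B0 B3←B2 B4←B0 B5←B0
Dom at joins:
  B2: preds {B0,B1}: {B0} ∩ {B0,B1} = {B0}; idom=B0
  B4: preds {B1,B3}: {B0,B1} ∩ {B0,B2,B3} = {B0}; idom=B0
  B5: preds {B0,B1,B3}: {B0} ∩ {B0,B1} ∩ {B0,B2,B3} = {B0}; idom=B0

DF walk-up:
  B2←B0: walk · to B0
  B2←B1: walk B1 to B0
  B4←B1: walk B1 to B0
  B4←B3: walk B3→B2 to B0
  B5←B0: walk · to B0
  B5←B1: walk B1 to B0
  B5←B3: walk B3→B2 to B0
  B0: DF=∅
  B1: DF={B2,B4,B5}
  B2: DF={B4,B5}
  B3: DF={B4,B5}
  B4: DF=∅
  B5: DF=∅

φ for v: defs {B0,B2,B4,B5}
  DF⁺ = {B4,B5}

Answer: ["B4", "B5"]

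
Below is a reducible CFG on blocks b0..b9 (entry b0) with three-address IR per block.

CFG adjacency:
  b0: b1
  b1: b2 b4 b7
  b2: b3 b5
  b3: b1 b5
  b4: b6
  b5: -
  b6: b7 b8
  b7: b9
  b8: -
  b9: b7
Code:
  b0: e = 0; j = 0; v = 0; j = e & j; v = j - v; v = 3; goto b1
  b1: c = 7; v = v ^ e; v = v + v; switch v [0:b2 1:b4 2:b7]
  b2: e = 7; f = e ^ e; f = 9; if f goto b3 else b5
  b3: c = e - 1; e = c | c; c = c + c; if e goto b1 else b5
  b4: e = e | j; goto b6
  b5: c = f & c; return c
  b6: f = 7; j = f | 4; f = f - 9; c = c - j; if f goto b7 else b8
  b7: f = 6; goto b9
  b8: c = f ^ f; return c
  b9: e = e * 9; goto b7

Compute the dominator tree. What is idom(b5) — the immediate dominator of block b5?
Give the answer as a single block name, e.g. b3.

idom tree: b1←b0 b2←b1 b3←b2 b4←b1 b5←b2 b6←b4 b7←b1 b8←b6 b9←b7
Join-block Dom:
  b1: preds {b0,b3}: {b0} ∩ {b0,b1,b2,b3} = {b0}; idom=b0
  b5: preds {b2,b3}: {b0,b1,b2} ∩ {b0,b1,b2,b3} = {b0,b1,b2}; idom=b2
  b7: preds {b1,b6,b9}: {b0,b1} ∩ {b0,b1,b4,b6} ∩ {b0,b1,b7,b9} = {b0,b1}; idom=b1

idom(b5) = b2

Answer: b2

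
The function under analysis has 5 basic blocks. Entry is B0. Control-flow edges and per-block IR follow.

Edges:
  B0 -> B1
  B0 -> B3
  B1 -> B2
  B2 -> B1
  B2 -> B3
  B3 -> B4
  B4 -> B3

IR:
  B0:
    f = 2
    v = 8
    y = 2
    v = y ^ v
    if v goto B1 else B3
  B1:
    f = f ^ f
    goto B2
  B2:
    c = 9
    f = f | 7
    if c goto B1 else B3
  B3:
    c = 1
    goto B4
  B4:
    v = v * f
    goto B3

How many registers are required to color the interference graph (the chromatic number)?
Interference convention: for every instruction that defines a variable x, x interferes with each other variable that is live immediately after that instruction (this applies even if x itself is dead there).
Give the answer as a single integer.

Answer: 3

Working:
Block summaries:
  B0: {f,v,y} / ∅
  B1: {f} / {f}
  B2: {c,f} / {f}
  B3: {c} / ∅
  B4: {v} / {f,v}

Live sets:
  B0: in=∅ out={f,v}
  B1: in={f,v} out={f,v}
  B2: in={f,v} out={f,v}
  B3: in={f,v} out={f,v}
  B4: in={f,v} out={f,v}

Conflict graph:
  c — {f,v}
  f — {c,v,y}
  v — {c,f,y}
  y — {f,v}

Colouring:
  {c,f,v} pairwise interfere (3-clique) ⇒ χ ≥ 3
  3-colouring: r0={f}  r1={v}  r2={c,y}
  χ = 3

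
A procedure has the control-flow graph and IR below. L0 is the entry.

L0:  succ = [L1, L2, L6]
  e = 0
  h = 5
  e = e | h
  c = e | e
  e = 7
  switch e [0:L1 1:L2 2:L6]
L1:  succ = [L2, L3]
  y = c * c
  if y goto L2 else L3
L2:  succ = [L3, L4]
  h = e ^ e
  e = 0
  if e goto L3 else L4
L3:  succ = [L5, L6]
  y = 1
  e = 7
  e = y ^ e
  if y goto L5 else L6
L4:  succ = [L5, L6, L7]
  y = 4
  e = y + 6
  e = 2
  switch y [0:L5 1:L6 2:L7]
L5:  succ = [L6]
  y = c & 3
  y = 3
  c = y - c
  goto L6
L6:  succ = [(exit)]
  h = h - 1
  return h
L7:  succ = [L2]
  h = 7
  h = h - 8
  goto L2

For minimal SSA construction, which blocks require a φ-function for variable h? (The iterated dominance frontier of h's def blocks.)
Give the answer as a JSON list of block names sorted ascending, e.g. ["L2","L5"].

Answer: ["L2", "L3", "L5", "L6"]

Working:
idom tree: L1←L0 L2←L0 L3←L0 L4←L2 L5←L0 L6←L0 L7←L4
Dom at joins:
  L2: preds {L0,L1,L7}: {L0} ∩ {L0,L1} ∩ {L0,L2,L4,L7} = {L0}; idom=L0
  L3: preds {L1,L2}: {L0,L1} ∩ {L0,L2} = {L0}; idom=L0
  L5: preds {L3,L4}: {L0,L3} ∩ {L0,L2,L4} = {L0}; idom=L0
  L6: preds {L0,L3,L4,L5}: {L0} ∩ {L0,L3} ∩ {L0,L2,L4} ∩ {L0,L5} = {L0}; idom=L0

DF walk-up:
  L2←L0: walk · to L0
  L2←L1: walk L1 to L0
  L2←L7: walk L7→L4→L2 to L0
  L3←L1: walk L1 to L0
  L3←L2: walk L2 to L0
  L5←L3: walk L3 to L0
  L5←L4: walk L4→L2 to L0
  L6←L0: walk · to L0
  L6←L3: walk L3 to L0
  L6←L4: walk L4→L2 to L0
  L6←L5: walk L5 to L0
  DF(L0)=∅
  DF(L1)={L2,L3}
  DF(L2)={L2,L3,L5,L6}
  DF(L3)={L5,L6}
  DF(L4)={L2,L5,L6}
  DF(L5)={L6}
  DF(L6)=∅
  DF(L7)={L2}

φ for h: defs {L0,L2,L6,L7}
  DF⁺ = {L2,L3,L5,L6}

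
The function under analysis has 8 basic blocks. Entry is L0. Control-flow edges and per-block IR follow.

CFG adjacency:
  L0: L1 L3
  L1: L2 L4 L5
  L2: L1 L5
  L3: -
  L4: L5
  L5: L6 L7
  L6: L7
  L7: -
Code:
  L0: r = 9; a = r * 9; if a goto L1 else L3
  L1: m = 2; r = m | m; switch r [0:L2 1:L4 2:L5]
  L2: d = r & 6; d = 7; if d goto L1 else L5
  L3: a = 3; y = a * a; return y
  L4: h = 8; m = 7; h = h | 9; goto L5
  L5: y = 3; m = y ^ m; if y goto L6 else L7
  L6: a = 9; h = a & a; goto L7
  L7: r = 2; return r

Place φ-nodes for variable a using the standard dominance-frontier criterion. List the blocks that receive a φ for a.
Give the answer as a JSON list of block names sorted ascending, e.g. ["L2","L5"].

Answer: ["L7"]

Derivation:
idom tree: L1←L0 L2←L1 L3←L0 L4←L1 L5←L1 L6←L5 L7←L5
Dom∩ at merges:
  L1: preds {L0,L2}: {L0} ∩ {L0,L1,L2} = {L0}; idom=L0
  L5: preds {L1,L2,L4}: {L0,L1} ∩ {L0,L1,L2} ∩ {L0,L1,L4} = {L0,L1}; idom=L1
  L7: preds {L5,L6}: {L0,L1,L5} ∩ {L0,L1,L5,L6} = {L0,L1,L5}; idom=L5

DF walk-up:
  L1←L0: walk · to L0
  L1←L2: walk L2→L1 to L0
  L5←L1: walk · to L1
  L5←L2: walk L2 to L1
  L5←L4: walk L4 to L1
  L7←L5: walk · to L5
  L7←L6: walk L6 to L5
  L0: DF=∅
  L1: DF={L1}
  L2: DF={L1,L5}
  L3: DF=∅
  L4: DF={L5}
  L5: DF=∅
  L6: DF={L7}
  L7: DF=∅

φ for a: defs {L0,L3,L6}
  DF⁺ = {L7}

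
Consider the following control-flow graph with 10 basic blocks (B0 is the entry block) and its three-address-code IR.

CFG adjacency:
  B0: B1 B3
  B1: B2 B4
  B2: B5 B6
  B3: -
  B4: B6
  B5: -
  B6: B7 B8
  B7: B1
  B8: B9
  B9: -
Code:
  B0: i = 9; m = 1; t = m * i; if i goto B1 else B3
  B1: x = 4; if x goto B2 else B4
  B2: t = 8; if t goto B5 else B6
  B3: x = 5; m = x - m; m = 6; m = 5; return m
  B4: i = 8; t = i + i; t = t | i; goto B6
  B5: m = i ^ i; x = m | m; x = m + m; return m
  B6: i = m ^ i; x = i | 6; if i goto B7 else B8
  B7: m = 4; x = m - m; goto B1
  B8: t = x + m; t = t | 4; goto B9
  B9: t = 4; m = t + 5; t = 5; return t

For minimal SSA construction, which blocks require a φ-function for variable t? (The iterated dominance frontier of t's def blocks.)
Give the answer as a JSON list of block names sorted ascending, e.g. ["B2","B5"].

Answer: ["B1", "B6"]

Derivation:
idom tree: B1←B0 B2←B1 B3←B0 B4←B1 B5←B2 B6←B1 B7←B6 B8←B6 B9←B8
Join-block Dom:
  B1: preds {B0,B7}: {B0} ∩ {B0,B1,B6,B7} = {B0}; idom=B0
  B6: preds {B2,B4}: {B0,B1,B2} ∩ {B0,B1,B4} = {B0,B1}; idom=B1

DF derivation:
  join B1 pred B0: · stop@B0
  join B1 pred B7: B7→B6→B1 stop@B0
  join B6 pred B2: B2 stop@B1
  join B6 pred B4: B4 stop@B1
  B0: DF=∅
  B1: DF={B1}
  B2: DF={B6}
  B3: DF=∅
  B4: DF={B6}
  B5: DF=∅
  B6: DF={B1}
  B7: DF={B1}
  B8: DF=∅
  B9: DF=∅

φ for t: defs {B0,B2,B4,B8,B9}
  DF⁺ = {B1,B6}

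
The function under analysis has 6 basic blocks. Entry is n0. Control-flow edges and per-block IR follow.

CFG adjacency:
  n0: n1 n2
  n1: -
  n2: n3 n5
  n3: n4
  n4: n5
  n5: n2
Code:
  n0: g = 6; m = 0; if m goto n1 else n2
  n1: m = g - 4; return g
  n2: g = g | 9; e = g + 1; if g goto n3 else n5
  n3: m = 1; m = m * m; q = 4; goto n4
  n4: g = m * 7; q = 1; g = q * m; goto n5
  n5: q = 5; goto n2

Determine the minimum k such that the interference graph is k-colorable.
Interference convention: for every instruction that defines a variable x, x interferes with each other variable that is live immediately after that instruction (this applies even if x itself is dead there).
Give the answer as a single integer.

Answer: 3

Derivation:
Per-block:
  n0: def={g,m} ue=∅
  n1: def={m} ue={g}
  n2: def={e,g} ue={g}
  n3: def={m,q} ue=∅
  n4: def={g,q} ue={m}
  n5: def={q} ue=∅

Live sets:
  n0: in=∅ out={g}
  n1: in={g} out=∅
  n2: in={g} out={g}
  n3: in=∅ out={m}
  n4: in={m} out={g}
  n5: in={g} out={g}

Interfere edges:
  e — {g}
  g — {e,m,q}
  m — {g,q}
  q — {g,m}

Colouring:
  lower bound: {g,m,q} mutually conflict ⇒ χ ≥ 3
  assign e→r1 g→r0 m→r1 q→r2 — no edge inside a register ⇒ χ ≤ 3
  χ = 3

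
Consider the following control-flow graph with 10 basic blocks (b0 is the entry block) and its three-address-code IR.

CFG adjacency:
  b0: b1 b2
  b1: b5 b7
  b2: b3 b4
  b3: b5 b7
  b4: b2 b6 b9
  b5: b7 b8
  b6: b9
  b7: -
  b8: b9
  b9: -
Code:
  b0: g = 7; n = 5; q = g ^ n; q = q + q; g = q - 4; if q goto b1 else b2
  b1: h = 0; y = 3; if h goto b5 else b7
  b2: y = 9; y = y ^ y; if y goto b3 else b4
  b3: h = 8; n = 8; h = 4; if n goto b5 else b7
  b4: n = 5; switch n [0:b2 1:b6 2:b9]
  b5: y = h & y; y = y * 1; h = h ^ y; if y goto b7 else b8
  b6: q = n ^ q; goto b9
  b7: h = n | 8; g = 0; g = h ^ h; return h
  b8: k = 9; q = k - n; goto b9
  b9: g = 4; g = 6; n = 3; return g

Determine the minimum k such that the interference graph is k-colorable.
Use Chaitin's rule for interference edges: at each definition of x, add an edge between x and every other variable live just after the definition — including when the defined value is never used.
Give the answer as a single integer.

Per-block:
  b0: def={g,n,q} ue=∅
  b1: def={h,y} ue=∅
  b2: def={y} ue=∅
  b3: def={h,n} ue=∅
  b4: def={n} ue=∅
  b5: def={h,y} ue={h,y}
  b6: def={q} ue={n,q}
  b7: def={g,h} ue={n}
  b8: def={k,q} ue={n}
  b9: def={g,n} ue=∅

Liveness:
  live b0: ∅→{n,q}
  live b1: {n}→{h,n,y}
  live b2: {q}→{q,y}
  live b3: {y}→{h,n,y}
  live b4: {q}→{n,q}
  live b5: {h,n,y}→{n}
  live b6: {n,q}→∅
  live b7: {n}→∅
  live b8: {n}→∅
  live b9: ∅→∅

Conflict graph:
  g — {h,n,q}
  h — {g,n,y}
  k — {n}
  n — {g,h,k,q,y}
  q — {g,n,y}
  y — {h,n,q}

Colouring:
  clique {g,h,n} ⇒ need ≥ 3
  assign g→c1 h→c2 k→c1 n→c0 q→c2 y→c1 — no edge inside a register ⇒ χ ≤ 3
  χ = 3

Answer: 3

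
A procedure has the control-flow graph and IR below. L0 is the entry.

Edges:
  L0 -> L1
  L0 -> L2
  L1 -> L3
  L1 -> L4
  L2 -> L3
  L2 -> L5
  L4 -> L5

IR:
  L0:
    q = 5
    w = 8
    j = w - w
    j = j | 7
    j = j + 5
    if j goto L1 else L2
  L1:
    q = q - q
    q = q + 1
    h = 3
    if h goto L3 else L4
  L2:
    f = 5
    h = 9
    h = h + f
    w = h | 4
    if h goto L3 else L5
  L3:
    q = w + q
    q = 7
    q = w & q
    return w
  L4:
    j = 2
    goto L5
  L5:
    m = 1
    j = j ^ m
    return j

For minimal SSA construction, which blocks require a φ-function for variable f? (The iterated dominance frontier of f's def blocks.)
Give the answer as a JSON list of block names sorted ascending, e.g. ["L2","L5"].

Answer: ["L3", "L5"]

Working:
idom tree: L1←L0 L2←L0 L3←L0 L4←L1 L5←L0
Join-block Dom:
  L3: preds {L1,L2}: {L0,L1} ∩ {L0,L2} = {L0}; idom=L0
  L5: preds {L2,L4}: {L0,L2} ∩ {L0,L1,L4} = {L0}; idom=L0

DF walk-up:
  L3←L1: walk L1 to L0
  L3←L2: walk L2 to L0
  L5←L2: walk L2 to L0
  L5←L4: walk L4→L1 to L0
  DF(L0)=∅
  DF(L1)={L3,L5}
  DF(L2)={L3,L5}
  DF(L3)=∅
  DF(L4)={L5}
  DF(L5)=∅

φ for f: defs {L2}
  DF⁺ = {L3,L5}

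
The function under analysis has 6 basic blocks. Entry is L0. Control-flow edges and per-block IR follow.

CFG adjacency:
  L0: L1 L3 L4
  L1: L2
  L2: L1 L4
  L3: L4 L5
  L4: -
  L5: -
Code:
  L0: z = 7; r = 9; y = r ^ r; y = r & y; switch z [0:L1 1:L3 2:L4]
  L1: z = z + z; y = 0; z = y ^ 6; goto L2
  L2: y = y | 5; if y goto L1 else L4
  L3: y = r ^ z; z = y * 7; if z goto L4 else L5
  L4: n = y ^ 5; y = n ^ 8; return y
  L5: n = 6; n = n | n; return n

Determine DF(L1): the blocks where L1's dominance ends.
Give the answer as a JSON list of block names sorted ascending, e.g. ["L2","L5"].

Answer: ["L1", "L4"]

Derivation:
idom tree: L1←L0 L2←L1 L3←L0 L4←L0 L5←L3
Dom at joins:
  L1: preds {L0,L2}: {L0} ∩ {L0,L1,L2} = {L0}; idom=L0
  L4: preds {L0,L2,L3}: {L0} ∩ {L0,L1,L2} ∩ {L0,L3} = {L0}; idom=L0

DF walk-up:
  L1←L0: walk · to L0
  L1←L2: walk L2→L1 to L0
  L4←L0: walk · to L0
  L4←L2: walk L2→L1 to L0
  L4←L3: walk L3 to L0
  L0: DF=∅
  L1: DF={L1,L4}
  L2: DF={L1,L4}
  L3: DF={L4}
  L4: DF=∅
  L5: DF=∅

DF(L1) = ["L1", "L4"]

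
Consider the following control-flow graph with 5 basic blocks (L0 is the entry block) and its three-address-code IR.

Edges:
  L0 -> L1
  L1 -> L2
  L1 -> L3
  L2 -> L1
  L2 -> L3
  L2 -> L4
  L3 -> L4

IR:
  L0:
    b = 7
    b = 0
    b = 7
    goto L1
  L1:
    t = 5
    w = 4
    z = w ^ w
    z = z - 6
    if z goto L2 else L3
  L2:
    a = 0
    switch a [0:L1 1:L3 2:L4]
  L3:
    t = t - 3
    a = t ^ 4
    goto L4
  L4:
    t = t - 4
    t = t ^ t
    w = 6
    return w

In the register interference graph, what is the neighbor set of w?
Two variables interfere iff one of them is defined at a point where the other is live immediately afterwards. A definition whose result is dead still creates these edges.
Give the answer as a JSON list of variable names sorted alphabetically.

Answer: ["t"]

Derivation:
Block summaries:
  L0: {b} / ∅
  L1: {t,w,z} / ∅
  L2: {a} / ∅
  L3: {a,t} / {t}
  L4: {t,w} / {t}

Backward fixpoint:
  live L0: ∅→∅
  live L1: ∅→{t}
  live L2: {t}→{t}
  live L3: {t}→{t}
  live L4: {t}→∅

Conflict graph:
  a↔{t}
  b↔∅
  t↔{a,w,z}
  w↔{t}
  z↔{t}

N(w) = ["t"]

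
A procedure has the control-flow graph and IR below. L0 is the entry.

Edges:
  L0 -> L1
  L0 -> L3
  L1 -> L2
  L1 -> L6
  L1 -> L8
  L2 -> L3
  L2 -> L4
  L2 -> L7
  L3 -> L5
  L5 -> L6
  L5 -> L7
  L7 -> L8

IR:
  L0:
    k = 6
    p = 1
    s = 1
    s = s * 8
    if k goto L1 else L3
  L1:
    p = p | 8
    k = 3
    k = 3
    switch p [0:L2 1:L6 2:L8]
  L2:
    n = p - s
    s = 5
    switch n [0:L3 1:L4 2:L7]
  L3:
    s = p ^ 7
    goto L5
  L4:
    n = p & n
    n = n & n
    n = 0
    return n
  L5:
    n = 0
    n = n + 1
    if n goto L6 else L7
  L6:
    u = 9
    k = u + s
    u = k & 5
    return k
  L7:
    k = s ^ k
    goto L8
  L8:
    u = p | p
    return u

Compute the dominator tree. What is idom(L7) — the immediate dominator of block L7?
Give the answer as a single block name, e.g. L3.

idom tree: L1←L0 L2←L1 L3←L0 L4←L2 L5←L3 L6←L0 L7←L0 L8←L0
Join-block Dom:
  L3: preds {L0,L2}: {L0} ∩ {L0,L1,L2} = {L0}; idom=L0
  L6: preds {L1,L5}: {L0,L1} ∩ {L0,L3,L5} = {L0}; idom=L0
  L7: preds {L2,L5}: {L0,L1,L2} ∩ {L0,L3,L5} = {L0}; idom=L0
  L8: preds {L1,L7}: {L0,L1} ∩ {L0,L7} = {L0}; idom=L0

idom(L7) = L0

Answer: L0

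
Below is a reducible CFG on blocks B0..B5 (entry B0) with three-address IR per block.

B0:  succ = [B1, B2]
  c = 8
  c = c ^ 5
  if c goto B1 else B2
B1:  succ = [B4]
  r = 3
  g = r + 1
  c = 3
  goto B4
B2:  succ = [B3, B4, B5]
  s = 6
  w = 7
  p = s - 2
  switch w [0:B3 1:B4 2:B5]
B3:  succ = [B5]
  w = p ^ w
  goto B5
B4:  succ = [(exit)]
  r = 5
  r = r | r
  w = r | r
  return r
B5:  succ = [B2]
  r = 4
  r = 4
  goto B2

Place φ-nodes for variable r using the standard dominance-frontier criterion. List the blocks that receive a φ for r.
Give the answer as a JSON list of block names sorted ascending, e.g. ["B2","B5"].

idom tree: B1←B0 B2←B0 B3←B2 B4←B0 B5←B2
Dom∩ at merges:
  B2: preds {B0,B5}: {B0} ∩ {B0,B2,B5} = {B0}; idom=B0
  B4: preds {B1,B2}: {B0,B1} ∩ {B0,B2} = {B0}; idom=B0
  B5: preds {B2,B3}: {B0,B2} ∩ {B0,B2,B3} = {B0,B2}; idom=B2

Frontier:
  B2←B0: walk · to B0
  B2←B5: walk B5→B2 to B0
  B4←B1: walk B1 to B0
  B4←B2: walk B2 to B0
  B5←B2: walk · to B2
  B5←B3: walk B3 to B2
  B0: DF=∅
  B1: DF={B4}
  B2: DF={B2,B4}
  B3: DF={B5}
  B4: DF=∅
  B5: DF={B2}

φ for r: defs {B1,B4,B5}
  DF⁺ = {B2,B4}

Answer: ["B2", "B4"]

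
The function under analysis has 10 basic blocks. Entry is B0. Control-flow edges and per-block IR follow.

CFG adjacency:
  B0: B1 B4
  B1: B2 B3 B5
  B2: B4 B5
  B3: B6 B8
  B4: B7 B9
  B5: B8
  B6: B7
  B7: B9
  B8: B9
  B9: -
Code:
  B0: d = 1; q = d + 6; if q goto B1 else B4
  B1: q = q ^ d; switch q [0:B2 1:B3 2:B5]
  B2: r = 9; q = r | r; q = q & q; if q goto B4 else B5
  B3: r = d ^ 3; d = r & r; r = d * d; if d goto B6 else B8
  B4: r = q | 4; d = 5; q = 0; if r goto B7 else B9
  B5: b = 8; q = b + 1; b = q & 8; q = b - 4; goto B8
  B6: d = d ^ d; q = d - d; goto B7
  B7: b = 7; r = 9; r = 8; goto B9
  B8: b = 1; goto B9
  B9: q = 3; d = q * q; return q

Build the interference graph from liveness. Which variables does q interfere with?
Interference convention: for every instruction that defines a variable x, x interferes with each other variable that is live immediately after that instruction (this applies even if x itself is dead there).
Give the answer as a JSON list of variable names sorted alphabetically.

Answer: ["d", "r"]

Working:
def/use:
  B0: def={d,q} ue=∅
  B1: def={q} ue={d,q}
  B2: def={q,r} ue=∅
  B3: def={d,r} ue={d}
  B4: def={d,q,r} ue={q}
  B5: def={b,q} ue=∅
  B6: def={d,q} ue={d}
  B7: def={b,r} ue=∅
  B8: def={b} ue=∅
  B9: def={d,q} ue=∅

Liveness:
  B0 li=∅ lo={d,q}
  B1 li={d,q} lo={d}
  B2 li=∅ lo={q}
  B3 li={d} lo={d}
  B4 li={q} lo=∅
  B5 li=∅ lo=∅
  B6 li={d} lo=∅
  B7 li=∅ lo=∅
  B8 li=∅ lo=∅
  B9 li=∅ lo=∅

Interfere edges:
  b↔∅
  d↔{q,r}
  q↔{d,r}
  r↔{d,q}

N(q) = ["d", "r"]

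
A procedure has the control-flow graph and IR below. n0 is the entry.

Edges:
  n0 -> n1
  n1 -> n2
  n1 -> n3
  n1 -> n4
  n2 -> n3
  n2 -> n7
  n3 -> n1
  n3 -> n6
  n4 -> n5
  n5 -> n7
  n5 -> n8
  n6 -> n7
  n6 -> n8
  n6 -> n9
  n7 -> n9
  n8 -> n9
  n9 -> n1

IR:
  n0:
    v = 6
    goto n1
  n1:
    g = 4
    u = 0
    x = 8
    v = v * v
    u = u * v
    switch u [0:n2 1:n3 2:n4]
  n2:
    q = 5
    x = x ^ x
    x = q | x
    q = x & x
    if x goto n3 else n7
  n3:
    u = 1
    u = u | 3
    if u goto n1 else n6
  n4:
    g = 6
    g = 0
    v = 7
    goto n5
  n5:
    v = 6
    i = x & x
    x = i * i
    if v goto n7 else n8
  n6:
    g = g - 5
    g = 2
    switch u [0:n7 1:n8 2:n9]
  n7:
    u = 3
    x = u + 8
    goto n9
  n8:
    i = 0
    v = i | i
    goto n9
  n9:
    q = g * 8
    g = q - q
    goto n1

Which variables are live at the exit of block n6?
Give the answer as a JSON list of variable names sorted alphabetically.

Answer: ["g", "v"]

Analysis:
Block summaries:
  n0 def {v} use ∅
  n1 def {g,u,v,x} use {v}
  n2 def {q,x} use {x}
  n3 def {u} use ∅
  n4 def {g,v} use ∅
  n5 def {i,v,x} use {x}
  n6 def {g} use {g,u}
  n7 def {u,x} use ∅
  n8 def {i,v} use ∅
  n9 def {g,q} use {g}

Liveness:
  live n0: ∅→{v}
  live n1: {v}→{g,v,x}
  live n2: {g,v,x}→{g,v}
  live n3: {g,v}→{g,u,v}
  live n4: {x}→{g,x}
  live n5: {g,x}→{g,v}
  live n6: {g,u,v}→{g,v}
  live n7: {g,v}→{g,v}
  live n8: {g}→{g,v}
  live n9: {g,v}→{v}

live-out(n6) = ["g", "v"]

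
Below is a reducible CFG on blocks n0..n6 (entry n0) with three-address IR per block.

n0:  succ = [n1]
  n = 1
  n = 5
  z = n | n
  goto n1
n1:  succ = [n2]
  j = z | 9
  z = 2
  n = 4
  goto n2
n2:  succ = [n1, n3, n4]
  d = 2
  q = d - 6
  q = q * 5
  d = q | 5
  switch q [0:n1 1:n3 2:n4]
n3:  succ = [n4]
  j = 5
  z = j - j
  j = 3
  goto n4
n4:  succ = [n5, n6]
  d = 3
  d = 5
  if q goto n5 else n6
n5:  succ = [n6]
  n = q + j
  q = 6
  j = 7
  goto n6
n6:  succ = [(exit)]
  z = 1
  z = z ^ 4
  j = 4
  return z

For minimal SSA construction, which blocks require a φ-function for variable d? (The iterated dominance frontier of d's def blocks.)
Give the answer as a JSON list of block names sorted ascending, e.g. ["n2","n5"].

idom tree: n1←n0 n2←n1 n3←n2 n4←n2 n5←n4 n6←n4
Dom∩ at merges:
  n1: preds {n0,n2}: {n0} ∩ {n0,n1,n2} = {n0}; idom=n0
  n4: preds {n2,n3}: {n0,n1,n2} ∩ {n0,n1,n2,n3} = {n0,n1,n2}; idom=n2
  n6: preds {n4,n5}: {n0,n1,n2,n4} ∩ {n0,n1,n2,n4,n5} = {n0,n1,n2,n4}; idom=n4

Frontier:
  n1←n0: walk · to n0
  n1←n2: walk n2→n1 to n0
  n4←n2: walk · to n2
  n4←n3: walk n3 to n2
  n6←n4: walk · to n4
  n6←n5: walk n5 to n4
  n0 → ∅
  n1 → {n1}
  n2 → {n1}
  n3 → {n4}
  n4 → ∅
  n5 → {n6}
  n6 → ∅

φ for d: defs {n2,n4}
  DF⁺ = {n1}

Answer: ["n1"]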